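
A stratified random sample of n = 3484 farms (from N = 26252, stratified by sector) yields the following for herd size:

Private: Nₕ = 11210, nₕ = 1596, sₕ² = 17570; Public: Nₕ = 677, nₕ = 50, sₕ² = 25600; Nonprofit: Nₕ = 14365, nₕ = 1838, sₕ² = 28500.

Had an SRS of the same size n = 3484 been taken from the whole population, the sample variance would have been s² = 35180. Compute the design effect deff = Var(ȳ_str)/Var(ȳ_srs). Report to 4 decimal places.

0.6949

Var(ȳ_str) = Σ Wₕ²(1−fₕ)sₕ²/nₕ with Wₕ = Nₕ/26252:
  Private: (11210/26252)²·(1−1596/11210)·17570/1596 = 1.7215665
  Public: (677/26252)²·(1−50/677)·25600/50 = 0.3153562
  Nonprofit: (14365/26252)²·(1−1838/14365)·28500/1838 = 4.0488088
  → Var(ȳ_str) = 6.0857315.
Var(ȳ_srs) = (1 − 3484/26252)·35180/3484 = 8.7575006.
deff = 6.0857315 / 8.7575006 = 0.6949.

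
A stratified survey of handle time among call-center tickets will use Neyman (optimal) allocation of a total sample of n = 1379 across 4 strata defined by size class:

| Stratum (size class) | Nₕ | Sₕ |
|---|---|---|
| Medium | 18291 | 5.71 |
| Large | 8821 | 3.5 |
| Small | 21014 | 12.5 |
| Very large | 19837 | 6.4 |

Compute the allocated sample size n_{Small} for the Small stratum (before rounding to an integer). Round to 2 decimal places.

Neyman allocation: nₕ = n·NₕSₕ / Σⱼ NⱼSⱼ.
Σ NⱼSⱼ = 18291·5.71 + 8821·3.5 + 21014·12.5 + 19837·6.4 = 524946.91.
n_{Small} = 1379·21014·12.5 / 524946.91 = 690.03.

690.03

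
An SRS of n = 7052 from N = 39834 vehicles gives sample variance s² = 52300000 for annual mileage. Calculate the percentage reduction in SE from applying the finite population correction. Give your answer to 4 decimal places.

f = n/N = 7052/39834 = 0.17703469.
SE_no-fpc = √(s²/n) = 86.11815; SE_fpc = √((1−f)s²/n) = 78.124177.
Ratio = √(1−f) = 0.90717435. Reduction = 100·(1 − 0.90717435) = 9.2826%.

9.2826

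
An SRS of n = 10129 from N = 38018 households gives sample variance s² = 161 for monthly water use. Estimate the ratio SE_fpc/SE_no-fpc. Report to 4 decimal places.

f = n/N = 10129/38018 = 0.26642643.
SE_no-fpc = √(s²/n) = 0.1260752; SE_fpc = √((1−f)s²/n) = 0.10798203.
Ratio = √(1−f) = 0.85648910.

0.8565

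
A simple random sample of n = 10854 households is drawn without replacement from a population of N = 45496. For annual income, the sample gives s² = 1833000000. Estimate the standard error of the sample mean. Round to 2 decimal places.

Under SRS without replacement, Var(ȳ) = (1 − f)·s²/n with f = n/N = 10854/45496 = 0.23857042.
Var(ȳ) = (1 − 0.23857042)·1833000000/10854 = 0.76142958·168877.83 = 128588.58.
SE(ȳ) = √(128588.58) = 358.59.

358.59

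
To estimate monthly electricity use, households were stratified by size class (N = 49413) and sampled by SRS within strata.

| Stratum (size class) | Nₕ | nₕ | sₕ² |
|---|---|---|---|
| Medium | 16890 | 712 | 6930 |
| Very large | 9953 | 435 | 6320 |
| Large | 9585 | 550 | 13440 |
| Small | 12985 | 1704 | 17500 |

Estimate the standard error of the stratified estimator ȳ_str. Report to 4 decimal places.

1.7708

Var(ȳ_str) = Σₕ Wₕ²(1 − fₕ)sₕ²/nₕ with Wₕ = Nₕ/N, N = 49413.
Medium: Wₕ = 0.34181288; term = 0.34181288²·(1 − 0.04215512)·6930/712 = 1.0892443.
Very large: Wₕ = 0.20142473; term = 0.20142473²·(1 − 0.04370542)·6320/435 = 0.56369617.
Large: Wₕ = 0.19397729; term = 0.19397729²·(1 − 0.05738132)·13440/550 = 0.8667112.
Small: Wₕ = 0.26278510; term = 0.26278510²·(1 − 0.13122834)·17500/1704 = 0.61613456.
Sum = 3.1357862.
SE = √(3.1357862) = 1.7708.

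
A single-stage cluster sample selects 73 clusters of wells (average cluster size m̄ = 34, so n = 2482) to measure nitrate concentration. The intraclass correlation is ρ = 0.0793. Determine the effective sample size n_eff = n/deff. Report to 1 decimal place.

686.2

deff = 1 + (34 − 1)·0.0793 = 1 + 2.6169 = 3.6169.
n_eff = 2482 / 3.6169 = 686.2.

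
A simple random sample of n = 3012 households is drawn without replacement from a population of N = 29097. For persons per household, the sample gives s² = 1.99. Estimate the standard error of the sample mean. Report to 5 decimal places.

Under SRS without replacement, Var(ȳ) = (1 − f)·s²/n with f = n/N = 3012/29097 = 0.10351583.
Var(ȳ) = (1 − 0.10351583)·1.99/3012 = 0.89648417·6.6069057 × 10^-4 = 5.9229864 × 10^-4.
SE(ȳ) = √(5.9229864 × 10^-4) = 0.02434.

0.02434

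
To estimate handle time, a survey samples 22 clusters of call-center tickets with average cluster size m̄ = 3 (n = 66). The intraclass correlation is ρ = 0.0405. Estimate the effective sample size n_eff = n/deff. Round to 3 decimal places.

deff = 1 + (3 − 1)·0.0405 = 1 + 0.081 = 1.081.
n_eff = 66 / 1.081 = 61.055.

61.055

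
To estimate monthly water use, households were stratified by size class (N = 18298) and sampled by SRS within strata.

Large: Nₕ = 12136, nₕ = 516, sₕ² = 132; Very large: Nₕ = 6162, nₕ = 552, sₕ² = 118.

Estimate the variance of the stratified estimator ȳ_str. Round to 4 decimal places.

Var(ȳ_str) = Σₕ Wₕ²(1 − fₕ)sₕ²/nₕ with Wₕ = Nₕ/N, N = 18298.
Large: Wₕ = 0.66324188; term = 0.66324188²·(1 − 0.04251813)·132/516 = 0.10774539.
Very large: Wₕ = 0.33675812; term = 0.33675812²·(1 − 0.08958130)·118/552 = 0.02207091.
Sum = 0.1298163.

0.1298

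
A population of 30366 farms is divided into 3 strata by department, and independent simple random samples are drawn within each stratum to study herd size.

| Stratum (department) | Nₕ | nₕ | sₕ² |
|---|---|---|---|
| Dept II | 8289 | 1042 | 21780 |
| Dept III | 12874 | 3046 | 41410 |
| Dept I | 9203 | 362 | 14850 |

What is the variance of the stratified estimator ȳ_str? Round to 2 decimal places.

Var(ȳ_str) = Σₕ Wₕ²(1 − fₕ)sₕ²/nₕ with Wₕ = Nₕ/N, N = 30366.
Dept II: Wₕ = 0.27296977; term = 0.27296977²·(1 − 0.12570877)·21780/1042 = 1.361681.
Dept III: Wₕ = 0.42396101; term = 0.42396101²·(1 − 0.23660090)·41410/3046 = 1.8654294.
Dept I: Wₕ = 0.30306922; term = 0.30306922²·(1 − 0.03933500)·14850/362 = 3.6197079.
Sum = 6.8468183.

6.85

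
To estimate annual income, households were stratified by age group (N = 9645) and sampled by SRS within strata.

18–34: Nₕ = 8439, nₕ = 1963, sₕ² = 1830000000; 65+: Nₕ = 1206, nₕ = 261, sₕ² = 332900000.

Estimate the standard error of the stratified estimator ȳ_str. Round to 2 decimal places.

Var(ȳ_str) = Σₕ Wₕ²(1 − fₕ)sₕ²/nₕ with Wₕ = Nₕ/N, N = 9645.
18–34: Wₕ = 0.87496112; term = 0.87496112²·(1 − 0.23261050)·1830000000/1963 = 547676.56.
65+: Wₕ = 0.12503888; term = 0.12503888²·(1 − 0.21641791)·332900000/261 = 15626.004.
Sum = 563302.56.
SE = √(563302.56) = 750.53.

750.53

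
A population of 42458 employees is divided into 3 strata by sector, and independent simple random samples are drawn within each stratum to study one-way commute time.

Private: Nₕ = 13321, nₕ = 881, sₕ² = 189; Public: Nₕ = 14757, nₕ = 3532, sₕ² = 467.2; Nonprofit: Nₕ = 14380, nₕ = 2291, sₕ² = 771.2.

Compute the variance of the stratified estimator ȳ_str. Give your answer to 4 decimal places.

Var(ȳ_str) = Σₕ Wₕ²(1 − fₕ)sₕ²/nₕ with Wₕ = Nₕ/N, N = 42458.
Private: Wₕ = 0.31374535; term = 0.31374535²·(1 − 0.06613618)·189/881 = 0.019720778.
Public: Wₕ = 0.34756701; term = 0.34756701²·(1 − 0.23934404)·467.2/3532 = 0.012154791.
Nonprofit: Wₕ = 0.33868764; term = 0.33868764²·(1 − 0.15931850)·771.2/2291 = 0.032461765.
Sum = 0.064337334.

0.0643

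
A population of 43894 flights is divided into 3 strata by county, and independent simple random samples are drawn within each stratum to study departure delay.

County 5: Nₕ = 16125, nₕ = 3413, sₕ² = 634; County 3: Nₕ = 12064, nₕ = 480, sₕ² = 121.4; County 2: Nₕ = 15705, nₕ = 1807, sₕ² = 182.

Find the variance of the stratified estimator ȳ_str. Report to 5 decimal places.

Var(ȳ_str) = Σₕ Wₕ²(1 − fₕ)sₕ²/nₕ with Wₕ = Nₕ/N, N = 43894.
County 5: Wₕ = 0.36736228; term = 0.36736228²·(1 − 0.21165891)·634/3413 = 0.019763154.
County 3: Wₕ = 0.27484394; term = 0.27484394²·(1 − 0.03978780)·121.4/480 = 0.01834497.
County 2: Wₕ = 0.35779378; term = 0.35779378²·(1 − 0.11505890)·182/1807 = 0.011410198.
Sum = 0.049518322.

0.04952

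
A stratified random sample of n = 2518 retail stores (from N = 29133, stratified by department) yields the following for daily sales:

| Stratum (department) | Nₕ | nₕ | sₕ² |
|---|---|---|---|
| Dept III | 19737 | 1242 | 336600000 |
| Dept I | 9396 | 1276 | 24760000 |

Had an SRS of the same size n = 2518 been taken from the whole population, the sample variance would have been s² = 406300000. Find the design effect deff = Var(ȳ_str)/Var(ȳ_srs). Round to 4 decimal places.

Var(ȳ_str) = Σ Wₕ²(1−fₕ)sₕ²/nₕ with Wₕ = Nₕ/29133:
  Dept III: (19737/29133)²·(1−1242/19737)·336600000/1242 = 116562.16
  Dept I: (9396/29133)²·(1−1276/9396)·24760000/1276 = 1744.3297
  → Var(ȳ_str) = 118306.49.
Var(ȳ_srs) = (1 − 2518/29133)·406300000/2518 = 147411.84.
deff = 118306.49 / 147411.84 = 0.8026.

0.8026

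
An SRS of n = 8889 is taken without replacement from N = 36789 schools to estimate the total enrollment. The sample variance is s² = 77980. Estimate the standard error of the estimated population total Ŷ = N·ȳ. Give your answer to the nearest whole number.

94891

Var(Ŷ) = N²·Var(ȳ) = N²·(1 − n/N)·s²/n.
f = 8889/36789 = 0.24162114; Var(ȳ) = 0.75837886·77980/8889 = 6.652985.
Var(Ŷ) = 36789² · 6.652985 = 9.004353 × 10^9.
SE(Ŷ) = √(9.004353 × 10^9) = 94891.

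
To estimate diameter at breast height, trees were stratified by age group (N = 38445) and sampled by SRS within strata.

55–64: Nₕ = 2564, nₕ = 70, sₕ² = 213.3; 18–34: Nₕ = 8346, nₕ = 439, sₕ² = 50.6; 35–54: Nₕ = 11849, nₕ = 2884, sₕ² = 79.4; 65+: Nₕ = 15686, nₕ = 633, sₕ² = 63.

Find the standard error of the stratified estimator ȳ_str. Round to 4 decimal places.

Var(ȳ_str) = Σₕ Wₕ²(1 − fₕ)sₕ²/nₕ with Wₕ = Nₕ/N, N = 38445.
55–64: Wₕ = 0.06669268; term = 0.06669268²·(1 − 0.02730109)·213.3/70 = 0.013183404.
18–34: Wₕ = 0.21708935; term = 0.21708935²·(1 − 0.05260005)·50.6/439 = 0.0051463152.
35–54: Wₕ = 0.30820653; term = 0.30820653²·(1 − 0.24339607)·79.4/2884 = 0.0019786889.
65+: Wₕ = 0.40801144; term = 0.40801144²·(1 − 0.04035446)·63/633 = 0.015899826.
Sum = 0.036208234.
SE = √(0.036208234) = 0.1903.

0.1903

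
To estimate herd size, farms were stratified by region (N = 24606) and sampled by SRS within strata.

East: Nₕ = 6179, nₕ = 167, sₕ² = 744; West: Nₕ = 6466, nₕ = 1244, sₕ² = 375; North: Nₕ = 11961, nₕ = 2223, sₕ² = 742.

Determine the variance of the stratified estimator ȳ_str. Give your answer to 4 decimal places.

0.3544

Var(ȳ_str) = Σₕ Wₕ²(1 − fₕ)sₕ²/nₕ with Wₕ = Nₕ/N, N = 24606.
East: Wₕ = 0.25111761; term = 0.25111761²·(1 − 0.02702703)·744/167 = 0.27334529.
West: Wₕ = 0.26278144; term = 0.26278144²·(1 − 0.19239097)·375/1244 = 0.016811305.
North: Wₕ = 0.48610095; term = 0.48610095²·(1 − 0.18585403)·742/2223 = 0.064212513.
Sum = 0.35436911.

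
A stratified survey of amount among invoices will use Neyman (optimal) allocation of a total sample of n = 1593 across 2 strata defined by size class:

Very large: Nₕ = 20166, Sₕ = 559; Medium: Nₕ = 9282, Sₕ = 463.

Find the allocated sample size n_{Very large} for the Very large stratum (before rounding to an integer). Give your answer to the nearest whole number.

Neyman allocation: nₕ = n·NₕSₕ / Σⱼ NⱼSⱼ.
Σ NⱼSⱼ = 20166·559 + 9282·463 = 1.557036 × 10^7.
n_{Very large} = 1593·20166·559 / (1.557036 × 10^7) = 1153.

1153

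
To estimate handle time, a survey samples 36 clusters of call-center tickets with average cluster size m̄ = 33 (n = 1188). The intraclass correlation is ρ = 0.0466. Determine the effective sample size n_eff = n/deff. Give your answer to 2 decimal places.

deff = 1 + (33 − 1)·0.0466 = 1 + 1.4912 = 2.4912.
n_eff = 1188 / 2.4912 = 476.88.

476.88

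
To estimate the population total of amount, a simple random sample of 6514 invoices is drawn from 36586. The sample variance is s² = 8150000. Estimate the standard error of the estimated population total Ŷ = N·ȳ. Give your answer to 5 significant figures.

Var(Ŷ) = N²·Var(ȳ) = N²·(1 − n/N)·s²/n.
f = 6514/36586 = 0.17804625; Var(ȳ) = 0.82195375·8150000/6514 = 1028.3886.
Var(Ŷ) = 36586² · 1028.3886 = 1.3765345 × 10^12.
SE(Ŷ) = √(1.3765345 × 10^12) = 1.1733 × 10^6.

1.1733 × 10^6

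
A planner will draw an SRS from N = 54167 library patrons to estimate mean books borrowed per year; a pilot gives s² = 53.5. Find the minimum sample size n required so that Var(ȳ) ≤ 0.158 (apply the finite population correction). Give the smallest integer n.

337

Without fpc, n₀ = s²/D = 53.5/0.158 = 338.6076.
With fpc, (1 − n/N)·s²/n ≤ D requires n ≥ n₀/(1 + n₀/N) = 338.6076/(1 + 338.6076/54167) = 336.5041.
Rounding up, n = 337.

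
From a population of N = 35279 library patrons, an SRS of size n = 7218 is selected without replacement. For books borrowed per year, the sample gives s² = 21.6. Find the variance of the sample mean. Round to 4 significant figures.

0.002380

Under SRS without replacement, Var(ȳ) = (1 − f)·s²/n with f = n/N = 7218/35279 = 0.20459764.
Var(ȳ) = (1 − 0.20459764)·21.6/7218 = 0.79540236·0.0029925187 = 0.0023802565.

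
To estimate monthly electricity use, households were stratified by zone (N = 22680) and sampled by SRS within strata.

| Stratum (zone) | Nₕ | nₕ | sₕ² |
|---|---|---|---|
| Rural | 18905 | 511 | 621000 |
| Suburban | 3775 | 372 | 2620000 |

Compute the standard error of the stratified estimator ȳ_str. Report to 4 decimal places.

Var(ȳ_str) = Σₕ Wₕ²(1 − fₕ)sₕ²/nₕ with Wₕ = Nₕ/N, N = 22680.
Rural: Wₕ = 0.83355379; term = 0.83355379²·(1 − 0.02702989)·621000/511 = 821.55655.
Suburban: Wₕ = 0.16644621; term = 0.16644621²·(1 − 0.09854305)·2620000/372 = 175.89405.
Sum = 997.4506.
SE = √(997.4506) = 31.5824.

31.5824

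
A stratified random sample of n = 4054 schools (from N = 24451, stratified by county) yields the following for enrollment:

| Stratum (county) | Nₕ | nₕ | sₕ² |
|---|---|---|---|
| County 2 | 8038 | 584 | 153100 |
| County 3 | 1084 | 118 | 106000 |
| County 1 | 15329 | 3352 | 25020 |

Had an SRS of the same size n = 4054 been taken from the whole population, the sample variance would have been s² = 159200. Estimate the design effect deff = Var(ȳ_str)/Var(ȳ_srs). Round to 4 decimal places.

Var(ȳ_str) = Σ Wₕ²(1−fₕ)sₕ²/nₕ with Wₕ = Nₕ/24451:
  County 2: (8038/24451)²·(1−584/8038)·153100/584 = 26.272807
  County 3: (1084/24451)²·(1−118/1084)·106000/118 = 1.5733923
  County 1: (15329/24451)²·(1−3352/15329)·25020/3352 = 2.2921969
  → Var(ȳ_str) = 30.138396.
Var(ȳ_srs) = (1 − 4054/24451)·159200/4054 = 32.758876.
deff = 30.138396 / 32.758876 = 0.9200.

0.9200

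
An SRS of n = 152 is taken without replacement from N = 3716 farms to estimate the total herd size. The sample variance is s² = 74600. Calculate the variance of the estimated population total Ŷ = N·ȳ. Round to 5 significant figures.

6.4999 × 10^9

Var(Ŷ) = N²·Var(ȳ) = N²·(1 − n/N)·s²/n.
f = 152/3716 = 0.04090420; Var(ȳ) = 0.95909580·74600/152 = 470.71412.
Var(Ŷ) = 3716² · 470.71412 = 6.4999294 × 10^9.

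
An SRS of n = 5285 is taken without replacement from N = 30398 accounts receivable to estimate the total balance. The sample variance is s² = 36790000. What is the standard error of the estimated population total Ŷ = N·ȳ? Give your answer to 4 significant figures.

Var(Ŷ) = N²·Var(ȳ) = N²·(1 − n/N)·s²/n.
f = 5285/30398 = 0.17386012; Var(ȳ) = 0.82613988·36790000/5285 = 5750.934.
Var(Ŷ) = 30398² · 5750.934 = 5.3140839 × 10^12.
SE(Ŷ) = √(5.3140839 × 10^12) = 2.305 × 10^6.

2.305 × 10^6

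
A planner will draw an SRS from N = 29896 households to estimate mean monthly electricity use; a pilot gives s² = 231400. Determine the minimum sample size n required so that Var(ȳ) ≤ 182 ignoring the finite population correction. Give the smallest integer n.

1272

Without fpc, n₀ = s²/D = 231400/182 = 1271.4286.
Rounding up, n = 1272.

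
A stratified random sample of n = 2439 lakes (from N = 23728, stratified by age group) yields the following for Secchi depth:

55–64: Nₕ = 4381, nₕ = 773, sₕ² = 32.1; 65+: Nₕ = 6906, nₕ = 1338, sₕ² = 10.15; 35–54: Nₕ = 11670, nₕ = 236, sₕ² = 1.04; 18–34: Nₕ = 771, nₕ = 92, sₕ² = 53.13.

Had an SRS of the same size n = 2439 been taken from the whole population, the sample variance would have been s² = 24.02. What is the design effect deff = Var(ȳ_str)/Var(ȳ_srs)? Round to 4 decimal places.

Var(ȳ_str) = Σ Wₕ²(1−fₕ)sₕ²/nₕ with Wₕ = Nₕ/23728:
  55–64: (4381/23728)²·(1−773/4381)·32.1/773 = 0.001165851
  65+: (6906/23728)²·(1−1338/6906)·10.15/1338 = 5.1809984 × 10^-4
  35–54: (11670/23728)²·(1−236/11670)·1.04/236 = 0.001044403
  18–34: (771/23728)²·(1−92/771)·53.13/92 = 5.3697476 × 10^-4
  → Var(ȳ_str) = 0.0032653286.
Var(ȳ_srs) = (1 − 2439/23728)·24.02/2439 = 0.0088359923.
deff = 0.0032653286 / 0.0088359923 = 0.3695.

0.3695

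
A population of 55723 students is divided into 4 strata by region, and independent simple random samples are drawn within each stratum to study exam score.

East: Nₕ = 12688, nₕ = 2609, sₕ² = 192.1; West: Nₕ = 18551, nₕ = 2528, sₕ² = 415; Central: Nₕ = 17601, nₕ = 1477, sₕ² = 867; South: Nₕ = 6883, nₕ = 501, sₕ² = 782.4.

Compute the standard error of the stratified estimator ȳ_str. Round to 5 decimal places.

Var(ȳ_str) = Σₕ Wₕ²(1 − fₕ)sₕ²/nₕ with Wₕ = Nₕ/N, N = 55723.
East: Wₕ = 0.22769772; term = 0.22769772²·(1 − 0.20562736)·192.1/2609 = 0.0030324589.
West: Wₕ = 0.33291460; term = 0.33291460²·(1 − 0.13627298)·415/2528 = 0.015714957.
Central: Wₕ = 0.31586598; term = 0.31586598²·(1 − 0.08391569)·867/1477 = 0.053651239.
South: Wₕ = 0.12352171; term = 0.12352171²·(1 − 0.07278803)·782.4/501 = 0.022093102.
Sum = 0.094491757.
SE = √(0.094491757) = 0.30740.

0.30740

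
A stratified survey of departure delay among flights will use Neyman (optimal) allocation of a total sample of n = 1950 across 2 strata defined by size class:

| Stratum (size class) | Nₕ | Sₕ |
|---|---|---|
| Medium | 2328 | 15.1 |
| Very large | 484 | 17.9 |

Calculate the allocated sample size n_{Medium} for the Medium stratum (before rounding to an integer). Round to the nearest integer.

Neyman allocation: nₕ = n·NₕSₕ / Σⱼ NⱼSⱼ.
Σ NⱼSⱼ = 2328·15.1 + 484·17.9 = 43816.4.
n_{Medium} = 1950·2328·15.1 / 43816.4 = 1564.

1564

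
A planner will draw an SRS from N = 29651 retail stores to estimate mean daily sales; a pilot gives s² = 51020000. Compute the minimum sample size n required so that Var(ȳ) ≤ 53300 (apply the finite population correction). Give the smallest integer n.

928

Without fpc, n₀ = s²/D = 51020000/53300 = 957.2233.
With fpc, (1 − n/N)·s²/n ≤ D requires n ≥ n₀/(1 + n₀/N) = 957.2233/(1 + 957.2233/29651) = 927.2877.
Rounding up, n = 928.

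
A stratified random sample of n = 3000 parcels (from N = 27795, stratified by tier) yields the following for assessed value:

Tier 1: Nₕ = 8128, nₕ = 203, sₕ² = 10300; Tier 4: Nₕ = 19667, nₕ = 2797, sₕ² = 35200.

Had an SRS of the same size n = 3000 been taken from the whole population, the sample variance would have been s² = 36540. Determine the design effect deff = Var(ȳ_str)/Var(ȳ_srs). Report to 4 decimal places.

0.8868

Var(ȳ_str) = Σ Wₕ²(1−fₕ)sₕ²/nₕ with Wₕ = Nₕ/27795:
  Tier 1: (8128/27795)²·(1−203/8128)·10300/203 = 4.2304912
  Tier 4: (19667/27795)²·(1−2797/19667)·35200/2797 = 5.4046807
  → Var(ȳ_str) = 9.6351719.
Var(ȳ_srs) = (1 − 3000/27795)·36540/3000 = 10.865375.
deff = 9.6351719 / 10.865375 = 0.8868.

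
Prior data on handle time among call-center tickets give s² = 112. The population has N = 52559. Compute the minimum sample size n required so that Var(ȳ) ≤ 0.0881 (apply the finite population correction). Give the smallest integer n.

1242

Without fpc, n₀ = s²/D = 112/0.0881 = 1271.2826.
With fpc, (1 − n/N)·s²/n ≤ D requires n ≥ n₀/(1 + n₀/N) = 1271.2826/(1 + 1271.2826/52559) = 1241.2594.
Rounding up, n = 1242.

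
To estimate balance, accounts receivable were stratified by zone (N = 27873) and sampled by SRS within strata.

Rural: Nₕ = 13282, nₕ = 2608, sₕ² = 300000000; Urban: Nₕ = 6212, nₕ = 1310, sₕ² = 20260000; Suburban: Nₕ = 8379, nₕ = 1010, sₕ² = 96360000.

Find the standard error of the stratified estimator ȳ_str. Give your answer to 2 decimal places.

Var(ȳ_str) = Σₕ Wₕ²(1 − fₕ)sₕ²/nₕ with Wₕ = Nₕ/N, N = 27873.
Rural: Wₕ = 0.47651849; term = 0.47651849²·(1 − 0.19635597)·300000000/2608 = 20991.183.
Urban: Wₕ = 0.22286801; term = 0.22286801²·(1 − 0.21088216)·20260000/1310 = 606.1854.
Suburban: Wₕ = 0.30061350; term = 0.30061350²·(1 − 0.12053944)·96360000/1010 = 7582.4357.
Sum = 29179.804.
SE = √(29179.804) = 170.82.

170.82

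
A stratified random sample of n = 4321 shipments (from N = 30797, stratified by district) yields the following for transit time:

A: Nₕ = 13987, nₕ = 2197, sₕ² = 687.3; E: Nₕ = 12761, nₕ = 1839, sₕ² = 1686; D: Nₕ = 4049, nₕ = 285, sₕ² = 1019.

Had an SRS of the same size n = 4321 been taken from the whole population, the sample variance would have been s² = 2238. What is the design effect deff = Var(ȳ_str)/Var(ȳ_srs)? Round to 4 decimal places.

0.5538

Var(ȳ_str) = Σ Wₕ²(1−fₕ)sₕ²/nₕ with Wₕ = Nₕ/30797:
  A: (13987/30797)²·(1−2197/13987)·687.3/2197 = 0.054392352
  E: (12761/30797)²·(1−1839/12761)·1686/1839 = 0.13472429
  D: (4049/30797)²·(1−285/4049)·1019/285 = 0.057452627
  → Var(ȳ_str) = 0.24656927.
Var(ȳ_srs) = (1 − 4321/30797)·2238/4321 = 0.44526625.
deff = 0.24656927 / 0.44526625 = 0.5538.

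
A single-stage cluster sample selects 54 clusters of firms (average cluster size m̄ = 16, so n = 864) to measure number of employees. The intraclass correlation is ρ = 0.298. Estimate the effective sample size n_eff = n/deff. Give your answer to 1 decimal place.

deff = 1 + (16 − 1)·0.298 = 1 + 4.47 = 5.47.
n_eff = 864 / 5.47 = 158.0.

158.0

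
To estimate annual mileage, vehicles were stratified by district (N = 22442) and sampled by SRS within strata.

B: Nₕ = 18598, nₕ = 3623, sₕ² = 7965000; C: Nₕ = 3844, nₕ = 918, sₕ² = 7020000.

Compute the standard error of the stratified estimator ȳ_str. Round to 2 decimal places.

37.24

Var(ȳ_str) = Σₕ Wₕ²(1 − fₕ)sₕ²/nₕ with Wₕ = Nₕ/N, N = 22442.
B: Wₕ = 0.82871402; term = 0.82871402²·(1 − 0.19480589)·7965000/3623 = 1215.7028.
C: Wₕ = 0.17128598; term = 0.17128598²·(1 − 0.23881374)·7020000/918 = 170.77686.
Sum = 1386.4797.
SE = √(1386.4797) = 37.24.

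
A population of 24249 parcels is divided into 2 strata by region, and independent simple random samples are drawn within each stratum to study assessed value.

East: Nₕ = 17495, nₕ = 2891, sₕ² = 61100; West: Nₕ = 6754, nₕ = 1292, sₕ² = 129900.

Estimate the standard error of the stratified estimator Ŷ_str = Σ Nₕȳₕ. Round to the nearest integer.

95440

Var(Ŷ_str) = Σₕ Nₕ²(1 − fₕ)sₕ²/nₕ.
East: 17495²·(1 − 2891/17495)·61100/2891 = 5.3998151 × 10^9.
West: 6754²·(1 − 1292/6754)·129900/1292 = 3.7090218 × 10^9.
Sum = 9.1088369 × 10^9.
SE = √(9.1088369 × 10^9) = 95440.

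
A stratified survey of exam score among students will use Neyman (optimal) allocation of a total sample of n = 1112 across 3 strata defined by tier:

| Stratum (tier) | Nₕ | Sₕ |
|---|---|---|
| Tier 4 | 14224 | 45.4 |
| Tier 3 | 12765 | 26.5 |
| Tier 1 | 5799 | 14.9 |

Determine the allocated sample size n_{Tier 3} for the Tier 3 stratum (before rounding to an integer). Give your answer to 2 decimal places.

351.40

Neyman allocation: nₕ = n·NₕSₕ / Σⱼ NⱼSⱼ.
Σ NⱼSⱼ = 14224·45.4 + 12765·26.5 + 5799·14.9 = 1.0704472 × 10^6.
n_{Tier 3} = 1112·12765·26.5 / (1.0704472 × 10^6) = 351.40.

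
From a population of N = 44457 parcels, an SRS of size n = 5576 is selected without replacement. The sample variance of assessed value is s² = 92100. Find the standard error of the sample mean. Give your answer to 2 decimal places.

Under SRS without replacement, Var(ȳ) = (1 − f)·s²/n with f = n/N = 5576/44457 = 0.12542457.
Var(ȳ) = (1 − 0.12542457)·92100/5576 = 0.87457543·16.517217 = 14.445552.
SE(ȳ) = √(14.445552) = 3.80.

3.80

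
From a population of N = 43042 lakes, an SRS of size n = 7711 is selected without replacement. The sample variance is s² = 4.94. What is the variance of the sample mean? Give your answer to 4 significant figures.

5.259 × 10^-4

Under SRS without replacement, Var(ȳ) = (1 − f)·s²/n with f = n/N = 7711/43042 = 0.17915060.
Var(ȳ) = (1 − 0.17915060)·4.94/7711 = 0.82084940·6.4064324 × 10^-4 = 5.2587162 × 10^-4.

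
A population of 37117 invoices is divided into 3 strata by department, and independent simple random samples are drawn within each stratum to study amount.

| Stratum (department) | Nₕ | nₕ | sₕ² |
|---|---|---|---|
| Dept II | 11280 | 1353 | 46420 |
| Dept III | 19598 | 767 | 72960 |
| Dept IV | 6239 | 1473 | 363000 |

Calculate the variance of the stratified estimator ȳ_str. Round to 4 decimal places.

Var(ȳ_str) = Σₕ Wₕ²(1 − fₕ)sₕ²/nₕ with Wₕ = Nₕ/N, N = 37117.
Dept II: Wₕ = 0.30390387; term = 0.30390387²·(1 − 0.11994681)·46420/1353 = 2.7886161.
Dept III: Wₕ = 0.52800603; term = 0.52800603²·(1 − 0.03913665)·72960/767 = 25.481727.
Dept IV: Wₕ = 0.16809009; term = 0.16809009²·(1 − 0.23609553)·363000/1473 = 5.3189654.
Sum = 33.589309.

33.5893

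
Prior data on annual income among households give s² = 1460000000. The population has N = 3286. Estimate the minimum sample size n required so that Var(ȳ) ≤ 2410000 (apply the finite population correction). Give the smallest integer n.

512

Without fpc, n₀ = s²/D = 1460000000/2410000 = 605.8091.
With fpc, (1 − n/N)·s²/n ≤ D requires n ≥ n₀/(1 + n₀/N) = 605.8091/(1 + 605.8091/3286) = 511.5073.
Rounding up, n = 512.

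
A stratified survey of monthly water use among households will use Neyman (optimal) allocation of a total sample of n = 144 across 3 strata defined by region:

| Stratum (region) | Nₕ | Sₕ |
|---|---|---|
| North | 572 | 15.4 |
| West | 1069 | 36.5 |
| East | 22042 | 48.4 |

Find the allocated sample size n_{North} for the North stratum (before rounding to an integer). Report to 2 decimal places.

Neyman allocation: nₕ = n·NₕSₕ / Σⱼ NⱼSⱼ.
Σ NⱼSⱼ = 572·15.4 + 1069·36.5 + 22042·48.4 = 1.1146601 × 10^6.
n_{North} = 144·572·15.4 / (1.1146601 × 10^6) = 1.14.

1.14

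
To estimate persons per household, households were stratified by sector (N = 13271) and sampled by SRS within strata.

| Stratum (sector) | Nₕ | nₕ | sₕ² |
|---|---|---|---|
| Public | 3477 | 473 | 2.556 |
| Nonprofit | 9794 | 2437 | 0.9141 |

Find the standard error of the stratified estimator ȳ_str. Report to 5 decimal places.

0.02177

Var(ȳ_str) = Σₕ Wₕ²(1 − fₕ)sₕ²/nₕ with Wₕ = Nₕ/N, N = 13271.
Public: Wₕ = 0.26199985; term = 0.26199985²·(1 − 0.13603681)·2.556/473 = 3.2047712 × 10^-4.
Nonprofit: Wₕ = 0.73800015; term = 0.73800015²·(1 − 0.24882581)·0.9141/2437 = 1.5345878 × 10^-4.
Sum = 4.739359 × 10^-4.
SE = √(4.739359 × 10^-4) = 0.02177.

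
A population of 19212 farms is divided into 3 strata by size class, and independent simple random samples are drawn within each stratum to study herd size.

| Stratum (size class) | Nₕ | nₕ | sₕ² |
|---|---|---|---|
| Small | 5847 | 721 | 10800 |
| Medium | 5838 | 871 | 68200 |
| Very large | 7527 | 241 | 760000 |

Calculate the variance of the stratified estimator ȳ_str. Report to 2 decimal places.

475.92

Var(ȳ_str) = Σₕ Wₕ²(1 − fₕ)sₕ²/nₕ with Wₕ = Nₕ/N, N = 19212.
Small: Wₕ = 0.30434104; term = 0.30434104²·(1 − 0.12331110)·10800/721 = 1.2163401.
Medium: Wₕ = 0.30387258; term = 0.30387258²·(1 − 0.14919493)·68200/871 = 6.1514757.
Very large: Wₕ = 0.39178638; term = 0.39178638²·(1 − 0.03201807)·760000/241 = 468.55705.
Sum = 475.92487.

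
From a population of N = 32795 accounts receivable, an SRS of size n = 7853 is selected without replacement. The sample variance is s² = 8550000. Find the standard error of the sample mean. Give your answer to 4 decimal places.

Under SRS without replacement, Var(ȳ) = (1 − f)·s²/n with f = n/N = 7853/32795 = 0.23945723.
Var(ȳ) = (1 − 0.23945723)·8550000/7853 = 0.76054277·1088.7559 = 828.04542.
SE(ȳ) = √(828.04542) = 28.7758.

28.7758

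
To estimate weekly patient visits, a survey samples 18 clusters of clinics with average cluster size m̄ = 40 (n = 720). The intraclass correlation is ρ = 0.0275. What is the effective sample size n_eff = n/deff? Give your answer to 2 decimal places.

347.41

deff = 1 + (40 − 1)·0.0275 = 1 + 1.0725 = 2.0725.
n_eff = 720 / 2.0725 = 347.41.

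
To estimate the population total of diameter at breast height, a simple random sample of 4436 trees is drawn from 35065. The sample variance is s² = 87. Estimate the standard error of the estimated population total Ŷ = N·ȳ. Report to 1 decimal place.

Var(Ŷ) = N²·Var(ȳ) = N²·(1 − n/N)·s²/n.
f = 4436/35065 = 0.12650791; Var(ȳ) = 0.87349209·87/4436 = 0.017131157.
Var(Ŷ) = 35065² · 0.017131157 = 2.1063686 × 10^7.
SE(Ŷ) = √(2.1063686 × 10^7) = 4589.5.

4589.5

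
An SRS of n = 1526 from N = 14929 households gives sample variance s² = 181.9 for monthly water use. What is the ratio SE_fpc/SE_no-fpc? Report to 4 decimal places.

0.9475

f = n/N = 1526/14929 = 0.10221716.
SE_no-fpc = √(s²/n) = 0.34525429; SE_fpc = √((1−f)s²/n) = 0.32713328.
Ratio = √(1−f) = 0.94751403.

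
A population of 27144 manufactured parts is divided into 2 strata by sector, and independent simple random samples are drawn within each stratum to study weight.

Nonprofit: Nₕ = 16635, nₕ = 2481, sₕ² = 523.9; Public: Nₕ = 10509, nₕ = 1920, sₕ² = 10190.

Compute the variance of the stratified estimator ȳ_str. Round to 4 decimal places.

0.7177

Var(ȳ_str) = Σₕ Wₕ²(1 − fₕ)sₕ²/nₕ with Wₕ = Nₕ/N, N = 27144.
Nonprofit: Wₕ = 0.61284262; term = 0.61284262²·(1 − 0.14914337)·523.9/2481 = 0.067480134.
Public: Wₕ = 0.38715738; term = 0.38715738²·(1 − 0.18270054)·10190/1920 = 0.65017349.
Sum = 0.71765362.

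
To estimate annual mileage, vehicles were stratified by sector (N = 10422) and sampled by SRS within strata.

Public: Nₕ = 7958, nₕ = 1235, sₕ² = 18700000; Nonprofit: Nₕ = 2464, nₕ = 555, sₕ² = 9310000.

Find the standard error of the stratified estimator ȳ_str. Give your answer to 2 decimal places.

Var(ȳ_str) = Σₕ Wₕ²(1 − fₕ)sₕ²/nₕ with Wₕ = Nₕ/N, N = 10422.
Public: Wₕ = 0.76357705; term = 0.76357705²·(1 − 0.15518975)·18700000/1235 = 7458.295.
Nonprofit: Wₕ = 0.23642295; term = 0.23642295²·(1 − 0.22524351)·9310000/555 = 726.44241.
Sum = 8184.7374.
SE = √(8184.7374) = 90.47.

90.47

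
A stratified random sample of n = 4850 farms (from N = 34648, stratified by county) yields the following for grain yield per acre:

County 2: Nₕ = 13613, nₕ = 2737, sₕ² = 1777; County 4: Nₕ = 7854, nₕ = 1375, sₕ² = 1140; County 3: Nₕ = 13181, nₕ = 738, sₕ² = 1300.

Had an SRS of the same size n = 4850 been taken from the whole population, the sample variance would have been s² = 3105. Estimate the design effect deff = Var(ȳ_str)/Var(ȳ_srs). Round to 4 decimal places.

Var(ȳ_str) = Σ Wₕ²(1−fₕ)sₕ²/nₕ with Wₕ = Nₕ/34648:
  County 2: (13613/34648)²·(1−2737/13613)·1777/2737 = 0.080071752
  County 4: (7854/34648)²·(1−1375/7854)·1140/1375 = 0.035143474
  County 3: (13181/34648)²·(1−738/13181)·1300/738 = 0.24066011
  → Var(ȳ_str) = 0.35587534.
Var(ȳ_srs) = (1 − 4850/34648)·3105/4850 = 0.55059062.
deff = 0.35587534 / 0.55059062 = 0.6464.

0.6464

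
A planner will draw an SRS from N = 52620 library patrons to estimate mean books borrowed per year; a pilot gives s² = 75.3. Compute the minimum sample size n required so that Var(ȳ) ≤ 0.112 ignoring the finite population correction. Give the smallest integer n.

Without fpc, n₀ = s²/D = 75.3/0.112 = 672.3214.
Rounding up, n = 673.

673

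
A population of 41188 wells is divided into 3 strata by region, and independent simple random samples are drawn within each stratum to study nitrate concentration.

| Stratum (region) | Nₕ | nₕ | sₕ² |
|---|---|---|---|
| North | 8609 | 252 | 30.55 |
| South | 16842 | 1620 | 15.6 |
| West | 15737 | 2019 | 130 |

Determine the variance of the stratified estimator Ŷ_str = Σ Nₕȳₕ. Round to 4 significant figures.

Var(Ŷ_str) = Σₕ Nₕ²(1 − fₕ)sₕ²/nₕ.
North: 8609²·(1 − 252/8609)·30.55/252 = 8.7219538 × 10^6.
South: 16842²·(1 − 1620/16842)·15.6/1620 = 2.4687378 × 10^6.
West: 15737²·(1 − 2019/15737)·130/2019 = 1.3900159 × 10^7.
Sum = 2.5090851 × 10^7.

2.509 × 10^7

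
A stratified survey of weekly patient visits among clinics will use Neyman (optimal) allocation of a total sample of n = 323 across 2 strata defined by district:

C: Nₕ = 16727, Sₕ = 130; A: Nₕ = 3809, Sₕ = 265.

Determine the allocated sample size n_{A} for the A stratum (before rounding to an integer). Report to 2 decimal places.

Neyman allocation: nₕ = n·NₕSₕ / Σⱼ NⱼSⱼ.
Σ NⱼSⱼ = 16727·130 + 3809·265 = 3.183895 × 10^6.
n_{A} = 323·3809·265 / (3.183895 × 10^6) = 102.40.

102.40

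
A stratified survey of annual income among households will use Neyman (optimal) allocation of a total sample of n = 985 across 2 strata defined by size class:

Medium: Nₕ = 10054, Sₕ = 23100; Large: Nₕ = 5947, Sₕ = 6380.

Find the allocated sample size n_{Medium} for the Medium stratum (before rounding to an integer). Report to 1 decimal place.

846.7

Neyman allocation: nₕ = n·NₕSₕ / Σⱼ NⱼSⱼ.
Σ NⱼSⱼ = 10054·23100 + 5947·6380 = 2.7018926 × 10^8.
n_{Medium} = 985·10054·23100 / (2.7018926 × 10^8) = 846.7.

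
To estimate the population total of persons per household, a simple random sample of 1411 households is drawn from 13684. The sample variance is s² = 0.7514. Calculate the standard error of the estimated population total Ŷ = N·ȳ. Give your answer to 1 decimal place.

299.1

Var(Ŷ) = N²·Var(ȳ) = N²·(1 − n/N)·s²/n.
f = 1411/13684 = 0.10311312; Var(ȳ) = 0.89688688·0.7514/1411 = 4.7761928 × 10^-4.
Var(Ŷ) = 13684² · (4.7761928 × 10^-4) = 89435.097.
SE(Ŷ) = √(89435.097) = 299.1.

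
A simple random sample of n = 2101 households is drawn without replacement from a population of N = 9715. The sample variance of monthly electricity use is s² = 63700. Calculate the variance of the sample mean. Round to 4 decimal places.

23.7620

Under SRS without replacement, Var(ȳ) = (1 − f)·s²/n with f = n/N = 2101/9715 = 0.21626351.
Var(ȳ) = (1 − 0.21626351)·63700/2101 = 0.78373649·30.318896 = 23.762025.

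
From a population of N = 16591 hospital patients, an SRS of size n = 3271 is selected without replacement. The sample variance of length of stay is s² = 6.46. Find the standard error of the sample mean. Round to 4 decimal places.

Under SRS without replacement, Var(ȳ) = (1 − f)·s²/n with f = n/N = 3271/16591 = 0.19715508.
Var(ȳ) = (1 − 0.19715508)·6.46/3271 = 0.80284492·0.0019749312 = 0.0015855635.
SE(ȳ) = √(0.0015855635) = 0.0398.

0.0398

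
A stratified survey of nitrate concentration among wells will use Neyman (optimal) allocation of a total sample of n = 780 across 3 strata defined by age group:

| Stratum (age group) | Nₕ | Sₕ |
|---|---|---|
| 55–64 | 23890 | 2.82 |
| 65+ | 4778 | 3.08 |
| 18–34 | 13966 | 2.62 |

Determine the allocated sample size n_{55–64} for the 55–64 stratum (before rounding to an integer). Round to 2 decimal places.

442.79

Neyman allocation: nₕ = n·NₕSₕ / Σⱼ NⱼSⱼ.
Σ NⱼSⱼ = 23890·2.82 + 4778·3.08 + 13966·2.62 = 118676.96.
n_{55–64} = 780·23890·2.82 / 118676.96 = 442.79.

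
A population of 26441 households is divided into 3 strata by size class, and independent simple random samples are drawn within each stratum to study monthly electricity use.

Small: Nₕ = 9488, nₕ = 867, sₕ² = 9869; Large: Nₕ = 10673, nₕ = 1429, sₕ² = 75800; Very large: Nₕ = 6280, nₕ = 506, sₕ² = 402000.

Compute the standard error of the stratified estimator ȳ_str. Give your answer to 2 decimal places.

Var(ȳ_str) = Σₕ Wₕ²(1 − fₕ)sₕ²/nₕ with Wₕ = Nₕ/N, N = 26441.
Small: Wₕ = 0.35883666; term = 0.35883666²·(1 − 0.09137858)·9869/867 = 1.3317743.
Large: Wₕ = 0.40365342; term = 0.40365342²·(1 − 0.13388925)·75800/1429 = 7.4856182.
Very large: Wₕ = 0.23750993; term = 0.23750993²·(1 − 0.08057325)·402000/506 = 41.205597.
Sum = 50.02299.
SE = √(50.02299) = 7.07.

7.07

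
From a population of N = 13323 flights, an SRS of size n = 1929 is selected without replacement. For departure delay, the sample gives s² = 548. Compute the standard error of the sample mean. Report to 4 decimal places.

Under SRS without replacement, Var(ȳ) = (1 − f)·s²/n with f = n/N = 1929/13323 = 0.14478721.
Var(ȳ) = (1 − 0.14478721)·548/1929 = 0.85521279·0.28408502 = 0.24295314.
SE(ȳ) = √(0.24295314) = 0.4929.

0.4929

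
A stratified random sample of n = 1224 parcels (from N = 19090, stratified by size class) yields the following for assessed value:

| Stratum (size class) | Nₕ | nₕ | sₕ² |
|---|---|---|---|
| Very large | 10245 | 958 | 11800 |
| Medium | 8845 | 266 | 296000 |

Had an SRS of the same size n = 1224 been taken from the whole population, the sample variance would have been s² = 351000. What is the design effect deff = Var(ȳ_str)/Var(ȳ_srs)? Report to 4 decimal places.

Var(ȳ_str) = Σ Wₕ²(1−fₕ)sₕ²/nₕ with Wₕ = Nₕ/19090:
  Very large: (10245/19090)²·(1−958/10245)·11800/958 = 3.2158224
  Medium: (8845/19090)²·(1−266/8845)·296000/266 = 231.70357
  → Var(ȳ_str) = 234.91939.
Var(ȳ_srs) = (1 − 1224/19090)·351000/1224 = 268.37812.
deff = 234.91939 / 268.37812 = 0.8753.

0.8753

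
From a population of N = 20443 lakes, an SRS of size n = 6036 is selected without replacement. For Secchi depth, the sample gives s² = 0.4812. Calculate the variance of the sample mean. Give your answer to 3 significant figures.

Under SRS without replacement, Var(ȳ) = (1 − f)·s²/n with f = n/N = 6036/20443 = 0.29525999.
Var(ȳ) = (1 − 0.29525999)·0.4812/6036 = 0.70474001·7.972167 × 10^-5 = 5.618305 × 10^-5.

5.62 × 10^-5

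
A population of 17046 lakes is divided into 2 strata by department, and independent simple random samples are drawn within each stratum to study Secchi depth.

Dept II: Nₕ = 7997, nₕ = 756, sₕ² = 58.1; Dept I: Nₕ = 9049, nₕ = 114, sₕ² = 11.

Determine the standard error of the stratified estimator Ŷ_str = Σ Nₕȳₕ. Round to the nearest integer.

3500

Var(Ŷ_str) = Σₕ Nₕ²(1 − fₕ)sₕ²/nₕ.
Dept II: 7997²·(1 − 756/7997)·58.1/756 = 4.4502046 × 10^6.
Dept I: 9049²·(1 − 114/9049)·11/114 = 7.8015874 × 10^6.
Sum = 1.2251792 × 10^7.
SE = √(1.2251792 × 10^7) = 3500.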